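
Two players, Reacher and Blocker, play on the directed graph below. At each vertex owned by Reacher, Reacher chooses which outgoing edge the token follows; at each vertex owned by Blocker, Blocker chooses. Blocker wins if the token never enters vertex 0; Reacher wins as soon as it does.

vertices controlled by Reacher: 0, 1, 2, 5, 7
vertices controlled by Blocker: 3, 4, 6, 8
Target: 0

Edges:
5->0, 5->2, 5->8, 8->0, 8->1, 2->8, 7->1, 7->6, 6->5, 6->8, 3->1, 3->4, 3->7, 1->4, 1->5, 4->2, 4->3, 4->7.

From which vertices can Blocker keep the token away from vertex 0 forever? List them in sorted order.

A0 = {0}
A1: add {5} — 5 (Reacher) has 5→0.
A2: add {1} — 1 (Reacher) has 1→5.
A3: add {7, 8} — 7 (Reacher) has 7→1; 8 (Blocker): all of {0, 1} already in.
A4: add {2, 6} — 2 (Reacher) has 2→8; 6 (Blocker): all of {5, 8} already in.
A5 = A4; e.g. 3 (Blocker) can still go to 4. Fixed point.
Reacher's attractor = {0, 1, 2, 5, 6, 7, 8}; Blocker avoids the target exactly from the complement.

3, 4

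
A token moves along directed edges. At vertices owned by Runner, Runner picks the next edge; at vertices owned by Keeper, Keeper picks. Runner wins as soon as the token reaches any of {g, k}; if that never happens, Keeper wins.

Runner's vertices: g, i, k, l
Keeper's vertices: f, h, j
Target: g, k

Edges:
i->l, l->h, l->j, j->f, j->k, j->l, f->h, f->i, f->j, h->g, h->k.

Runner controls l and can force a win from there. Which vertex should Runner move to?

A0 = {g, k}
A1: add {h} — h (Keeper): all of {g, k} already in.
A2: add {l} — l (Runner) has l→h.
A3: add {i} — i (Runner) has i→l.
A4 = A3; e.g. f (Keeper) can still go to j. Fixed point.
From l, successor h is in the attractor (rank 1); the other successor j is not.

h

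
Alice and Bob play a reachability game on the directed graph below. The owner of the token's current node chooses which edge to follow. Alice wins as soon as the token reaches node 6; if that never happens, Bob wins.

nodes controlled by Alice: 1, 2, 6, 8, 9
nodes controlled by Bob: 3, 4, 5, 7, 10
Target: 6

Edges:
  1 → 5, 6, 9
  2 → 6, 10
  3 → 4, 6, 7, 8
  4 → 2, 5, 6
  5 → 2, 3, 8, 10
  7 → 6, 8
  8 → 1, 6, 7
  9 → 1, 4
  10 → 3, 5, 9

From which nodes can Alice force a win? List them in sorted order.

A0 = {6}
A1: add {1, 2, 8} — 1 (Alice) has 1→6; 2 (Alice) has 2→6; 8 (Alice) has 8→6.
A2: add {7, 9} — 7 (Bob): all of {6, 8} already in; 9 (Alice) has 9→1.
A3 = A2; e.g. 3 (Bob) can still go to 4. Fixed point.
Alice's winning region = {1, 2, 6, 7, 8, 9}.

1, 2, 6, 7, 8, 9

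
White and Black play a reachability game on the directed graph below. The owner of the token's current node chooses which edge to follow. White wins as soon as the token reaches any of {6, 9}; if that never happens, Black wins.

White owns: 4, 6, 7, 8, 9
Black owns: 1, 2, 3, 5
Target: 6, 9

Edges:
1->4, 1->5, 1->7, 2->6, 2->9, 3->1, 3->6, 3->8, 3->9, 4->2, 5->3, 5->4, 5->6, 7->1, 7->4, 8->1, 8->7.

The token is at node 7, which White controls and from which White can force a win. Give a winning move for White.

A0 = {6, 9}
A1: add {2} — 2 (Black): all of {6, 9} already in.
A2: add {4} — 4 (White) has 4→2.
A3: add {7} — 7 (White) has 7→4.
A4: add {8} — 8 (White) has 8→7.
A5 = A4; e.g. 1 (Black) can still go to 5. Fixed point.
From 7, successor 4 is in the attractor (rank 2); the other successor 1 is not.

4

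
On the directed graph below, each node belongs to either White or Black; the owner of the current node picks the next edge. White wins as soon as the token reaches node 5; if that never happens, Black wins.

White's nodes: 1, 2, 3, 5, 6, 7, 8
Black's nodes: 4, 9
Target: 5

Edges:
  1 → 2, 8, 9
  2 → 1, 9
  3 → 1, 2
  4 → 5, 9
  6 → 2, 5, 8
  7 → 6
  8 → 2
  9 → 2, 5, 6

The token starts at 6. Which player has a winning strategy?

A0 = {5}
A1: add {6} — 6 (White) has 6→5.
6 ∈ A1, so White can force the target.

White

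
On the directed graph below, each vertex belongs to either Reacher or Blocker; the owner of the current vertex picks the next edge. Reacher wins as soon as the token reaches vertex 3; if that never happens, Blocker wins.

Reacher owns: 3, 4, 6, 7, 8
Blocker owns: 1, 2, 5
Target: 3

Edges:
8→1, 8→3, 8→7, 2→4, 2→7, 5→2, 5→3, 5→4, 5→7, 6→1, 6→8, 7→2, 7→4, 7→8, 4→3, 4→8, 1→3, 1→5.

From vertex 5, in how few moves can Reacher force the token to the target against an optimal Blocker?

A0 = {3}
A1: add {4, 8} — 4 (Reacher) has 4→3; 8 (Reacher) has 8→3.
A2: add {6, 7} — 6 (Reacher) has 6→8; 7 (Reacher) has 7→4.
A3: add {2} — 2 (Blocker): all of {4, 7} already in.
A4: add {5} — 5 (Blocker): all of {2, 3, 4, 7} already in.
5 enters the attractor at level 4, so Reacher can force the target in 4 moves from there.

4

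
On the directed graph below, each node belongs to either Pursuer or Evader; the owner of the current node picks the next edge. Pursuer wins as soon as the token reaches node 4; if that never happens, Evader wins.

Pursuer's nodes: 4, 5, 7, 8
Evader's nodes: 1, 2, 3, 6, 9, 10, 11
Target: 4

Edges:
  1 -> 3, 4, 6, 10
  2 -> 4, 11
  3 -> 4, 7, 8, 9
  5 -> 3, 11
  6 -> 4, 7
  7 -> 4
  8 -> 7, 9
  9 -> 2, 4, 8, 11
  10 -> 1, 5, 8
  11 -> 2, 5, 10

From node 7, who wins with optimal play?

A0 = {4}
A1: add {7} — 7 (Pursuer) has 7→4.
7 ∈ A1, so Pursuer can force the target.

Pursuer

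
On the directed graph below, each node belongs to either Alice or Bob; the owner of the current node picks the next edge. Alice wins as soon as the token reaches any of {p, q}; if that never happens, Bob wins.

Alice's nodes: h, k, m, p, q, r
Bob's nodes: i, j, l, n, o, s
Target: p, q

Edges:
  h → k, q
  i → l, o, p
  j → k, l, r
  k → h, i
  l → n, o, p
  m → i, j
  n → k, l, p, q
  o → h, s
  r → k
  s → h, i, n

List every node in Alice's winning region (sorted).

h, k, p, q, r

A0 = {p, q}
A1: add {h} — h (Alice) has h→q.
A2: add {k} — k (Alice) has k→h.
A3: add {r} — r (Alice) has r→k.
A4 = A3; e.g. i (Bob) can still go to l. Fixed point.
Alice's winning region = {h, k, p, q, r}.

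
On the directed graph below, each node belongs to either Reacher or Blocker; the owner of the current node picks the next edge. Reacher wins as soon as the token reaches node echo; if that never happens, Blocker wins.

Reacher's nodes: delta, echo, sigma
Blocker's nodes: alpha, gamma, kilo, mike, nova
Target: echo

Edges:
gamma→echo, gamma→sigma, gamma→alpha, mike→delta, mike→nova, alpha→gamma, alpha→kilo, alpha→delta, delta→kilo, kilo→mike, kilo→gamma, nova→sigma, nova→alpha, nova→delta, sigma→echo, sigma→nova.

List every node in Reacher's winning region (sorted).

echo, sigma

A0 = {echo}
A1: add {sigma} — sigma (Reacher) has sigma→echo.
A2 = A1; e.g. mike (Blocker) can still go to delta. Fixed point.
Reacher's winning region = {echo, sigma}.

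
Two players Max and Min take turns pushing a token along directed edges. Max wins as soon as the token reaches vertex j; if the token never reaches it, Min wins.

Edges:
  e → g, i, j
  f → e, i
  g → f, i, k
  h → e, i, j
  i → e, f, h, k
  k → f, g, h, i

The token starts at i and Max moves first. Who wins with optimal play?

Min

Track states (vertex, player-to-move).
A0 = {(j,Max), (j,Min)}
A1: add {(e,Max), (h,Max)}.
A2 = A1; e.g. (e,Min) stays out. (i,Max) never enters ⇒ Min avoids the target.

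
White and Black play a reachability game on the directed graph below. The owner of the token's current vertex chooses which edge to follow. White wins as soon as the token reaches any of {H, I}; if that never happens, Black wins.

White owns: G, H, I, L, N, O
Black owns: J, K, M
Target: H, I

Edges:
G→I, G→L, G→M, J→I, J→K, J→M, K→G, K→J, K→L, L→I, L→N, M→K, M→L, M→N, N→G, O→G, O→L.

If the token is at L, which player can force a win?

White

A0 = {H, I}
A1: add {G, L} — G (White) has G→I; L (White) has L→I.
L ∈ A1, so White can force the target.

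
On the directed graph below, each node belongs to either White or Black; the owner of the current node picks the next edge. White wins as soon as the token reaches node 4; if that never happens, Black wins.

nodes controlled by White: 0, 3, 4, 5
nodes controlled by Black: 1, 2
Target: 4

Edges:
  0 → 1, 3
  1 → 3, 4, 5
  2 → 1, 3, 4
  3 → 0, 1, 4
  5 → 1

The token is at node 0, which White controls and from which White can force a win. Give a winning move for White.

A0 = {4}
A1: add {3} — 3 (White) has 3→4.
A2: add {0} — 0 (White) has 0→3.
A3 = A2; e.g. 1 (Black) can still go to 5. Fixed point.
From 0, successor 3 is in the attractor (rank 1); the other successor 1 is not.

3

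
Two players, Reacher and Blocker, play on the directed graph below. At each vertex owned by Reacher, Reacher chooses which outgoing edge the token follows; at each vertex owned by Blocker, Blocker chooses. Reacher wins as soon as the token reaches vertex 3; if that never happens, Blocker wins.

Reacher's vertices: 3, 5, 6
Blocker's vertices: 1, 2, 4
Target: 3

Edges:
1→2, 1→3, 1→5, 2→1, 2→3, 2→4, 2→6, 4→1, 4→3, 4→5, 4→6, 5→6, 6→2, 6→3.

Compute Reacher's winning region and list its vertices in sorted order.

A0 = {3}
A1: add {6} — 6 (Reacher) has 6→3.
A2: add {5} — 5 (Reacher) has 5→6.
A3 = A2; e.g. 1 (Blocker) can still go to 2. Fixed point.
Reacher's winning region = {3, 5, 6}.

3, 5, 6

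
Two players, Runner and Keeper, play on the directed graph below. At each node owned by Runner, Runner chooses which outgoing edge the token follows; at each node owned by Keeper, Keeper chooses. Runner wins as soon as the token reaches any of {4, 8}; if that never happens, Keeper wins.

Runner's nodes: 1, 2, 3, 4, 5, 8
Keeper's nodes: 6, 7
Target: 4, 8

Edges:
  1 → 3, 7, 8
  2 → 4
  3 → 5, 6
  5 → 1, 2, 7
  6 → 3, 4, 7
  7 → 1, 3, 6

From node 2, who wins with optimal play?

A0 = {4, 8}
A1: add {1, 2} — 1 (Runner) has 1→8; 2 (Runner) has 2→4.
2 ∈ A1, so Runner can force the target.

Runner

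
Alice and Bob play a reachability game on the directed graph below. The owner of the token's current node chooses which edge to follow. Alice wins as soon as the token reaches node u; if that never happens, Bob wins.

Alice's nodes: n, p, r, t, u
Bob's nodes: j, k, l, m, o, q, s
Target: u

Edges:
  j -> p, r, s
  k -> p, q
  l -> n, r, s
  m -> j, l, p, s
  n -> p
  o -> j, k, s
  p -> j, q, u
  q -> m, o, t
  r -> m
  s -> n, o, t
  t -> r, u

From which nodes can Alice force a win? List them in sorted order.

A0 = {u}
A1: add {p, t} — p (Alice) has p→u; t (Alice) has t→u.
A2: add {n} — n (Alice) has n→p.
A3 = A2; e.g. j (Bob) can still go to r. Fixed point.
Alice's winning region = {n, p, t, u}.

n, p, t, u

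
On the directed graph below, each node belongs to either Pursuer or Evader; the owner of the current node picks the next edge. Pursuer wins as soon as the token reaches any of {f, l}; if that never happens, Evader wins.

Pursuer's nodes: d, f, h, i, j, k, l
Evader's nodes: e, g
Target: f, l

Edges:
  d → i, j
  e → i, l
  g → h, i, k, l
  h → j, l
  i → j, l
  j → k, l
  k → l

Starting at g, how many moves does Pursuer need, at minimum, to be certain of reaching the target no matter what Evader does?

A0 = {f, l}
A1: add {h, i, j, k} — h (Pursuer) has h→l; i (Pursuer) has i→l; j (Pursuer) has j→l; k (Pursuer) has k→l.
A2: add {d, e, g} — d (Pursuer) has d→i; e (Evader): all of {i, l} already in; g (Evader): all of {h, i, k, l} already in.
A2 = all vertices. Fixed point.
g enters the attractor at level 2, so Pursuer can force the target in 2 moves from there.

2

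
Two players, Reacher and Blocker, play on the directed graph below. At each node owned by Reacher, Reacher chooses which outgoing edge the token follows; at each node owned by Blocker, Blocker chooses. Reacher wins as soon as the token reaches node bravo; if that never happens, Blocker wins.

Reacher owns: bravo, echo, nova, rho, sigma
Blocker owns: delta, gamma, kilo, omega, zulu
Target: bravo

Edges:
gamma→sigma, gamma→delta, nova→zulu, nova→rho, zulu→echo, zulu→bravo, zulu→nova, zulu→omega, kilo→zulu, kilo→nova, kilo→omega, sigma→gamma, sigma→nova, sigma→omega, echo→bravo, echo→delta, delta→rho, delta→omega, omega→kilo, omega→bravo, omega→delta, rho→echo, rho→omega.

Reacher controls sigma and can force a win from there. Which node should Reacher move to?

nova

A0 = {bravo}
A1: add {echo} — echo (Reacher) has echo→bravo.
A2: add {rho} — rho (Reacher) has rho→echo.
A3: add {nova} — nova (Reacher) has nova→rho.
A4: add {sigma} — sigma (Reacher) has sigma→nova.
A5 = A4; e.g. kilo (Blocker) can still go to zulu. Fixed point.
From sigma, successor nova is in the attractor (rank 3); the other successors gamma, omega are not.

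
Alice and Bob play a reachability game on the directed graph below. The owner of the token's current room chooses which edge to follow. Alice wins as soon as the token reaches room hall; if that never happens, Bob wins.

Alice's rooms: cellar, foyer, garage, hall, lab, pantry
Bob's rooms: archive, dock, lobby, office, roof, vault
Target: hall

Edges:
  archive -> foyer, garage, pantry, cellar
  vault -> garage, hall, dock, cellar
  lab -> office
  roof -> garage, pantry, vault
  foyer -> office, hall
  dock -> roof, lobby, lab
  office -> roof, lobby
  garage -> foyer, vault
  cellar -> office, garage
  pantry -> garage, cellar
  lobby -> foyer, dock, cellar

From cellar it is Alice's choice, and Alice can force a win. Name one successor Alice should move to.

A0 = {hall}
A1: add {foyer} — foyer (Alice) has foyer→hall.
A2: add {garage} — garage (Alice) has garage→foyer.
A3: add {cellar, pantry} — pantry (Alice) has pantry→garage; cellar (Alice) has cellar→garage.
A4: add {archive} — archive (Bob): all of {foyer, garage, pantry, cellar} already in.
A5 = A4; e.g. office (Bob) can still go to roof. Fixed point.
From cellar, successor garage is in the attractor (rank 2); the other successor office is not.

garage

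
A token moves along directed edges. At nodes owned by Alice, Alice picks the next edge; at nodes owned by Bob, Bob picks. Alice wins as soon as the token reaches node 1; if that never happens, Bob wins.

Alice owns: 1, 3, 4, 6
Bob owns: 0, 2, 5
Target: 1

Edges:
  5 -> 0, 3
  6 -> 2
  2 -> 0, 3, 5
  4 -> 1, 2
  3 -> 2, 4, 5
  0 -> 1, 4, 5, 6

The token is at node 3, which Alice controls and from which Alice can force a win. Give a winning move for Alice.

4

A0 = {1}
A1: add {4} — 4 (Alice) has 4→1.
A2: add {3} — 3 (Alice) has 3→4.
A3 = A2; e.g. 0 (Bob) can still go to 5. Fixed point.
From 3, successor 4 is in the attractor (rank 1); the other successors 2, 5 are not.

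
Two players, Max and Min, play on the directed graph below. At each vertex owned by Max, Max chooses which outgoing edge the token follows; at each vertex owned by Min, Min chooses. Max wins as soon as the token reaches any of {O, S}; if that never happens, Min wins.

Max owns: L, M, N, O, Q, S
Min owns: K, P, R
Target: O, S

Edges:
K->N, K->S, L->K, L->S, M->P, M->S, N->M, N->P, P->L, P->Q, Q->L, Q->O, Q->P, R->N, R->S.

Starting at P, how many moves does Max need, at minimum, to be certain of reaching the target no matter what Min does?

2

A0 = {O, S}
A1: add {L, M, Q} — L (Max) has L→S; M (Max) has M→S; Q (Max) has Q→O.
A2: add {N, P} — N (Max) has N→M; P (Min): all of {L, Q} already in.
P enters the attractor at level 2, so Max can force the target in 2 moves from there.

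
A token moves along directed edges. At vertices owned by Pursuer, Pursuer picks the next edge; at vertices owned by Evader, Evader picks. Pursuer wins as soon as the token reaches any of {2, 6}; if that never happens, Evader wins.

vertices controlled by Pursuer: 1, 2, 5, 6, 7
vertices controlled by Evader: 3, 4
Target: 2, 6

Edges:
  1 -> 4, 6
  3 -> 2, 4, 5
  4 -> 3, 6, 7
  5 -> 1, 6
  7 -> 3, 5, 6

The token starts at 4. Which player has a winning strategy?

Evader

A0 = {2, 6}
A1: add {1, 5, 7} — 1 (Pursuer) has 1→6; 5 (Pursuer) has 5→6; 7 (Pursuer) has 7→6.
A2 = A1; e.g. 3 (Evader) can still go to 4. Fixed point.
4 never enters the attractor, so Evader can avoid the target forever.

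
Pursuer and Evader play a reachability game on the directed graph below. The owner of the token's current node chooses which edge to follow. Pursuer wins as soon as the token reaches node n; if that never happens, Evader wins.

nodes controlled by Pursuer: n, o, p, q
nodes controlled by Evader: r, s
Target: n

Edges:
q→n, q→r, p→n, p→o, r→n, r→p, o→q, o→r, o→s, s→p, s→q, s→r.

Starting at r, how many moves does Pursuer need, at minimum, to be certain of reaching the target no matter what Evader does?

A0 = {n}
A1: add {p, q} — p (Pursuer) has p→n; q (Pursuer) has q→n.
A2: add {o, r} — o (Pursuer) has o→q; r (Evader): all of {n, p} already in.
r enters the attractor at level 2, so Pursuer can force the target in 2 moves from there.

2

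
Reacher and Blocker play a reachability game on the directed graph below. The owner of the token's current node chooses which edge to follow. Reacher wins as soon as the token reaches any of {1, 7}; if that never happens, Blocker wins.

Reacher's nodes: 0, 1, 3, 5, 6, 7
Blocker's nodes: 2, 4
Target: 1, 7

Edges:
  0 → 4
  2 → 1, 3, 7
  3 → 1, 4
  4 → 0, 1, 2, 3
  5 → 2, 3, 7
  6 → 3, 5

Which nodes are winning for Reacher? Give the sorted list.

A0 = {1, 7}
A1: add {3, 5} — 3 (Reacher) has 3→1; 5 (Reacher) has 5→7.
A2: add {2, 6} — 2 (Blocker): all of {1, 3, 7} already in; 6 (Reacher) has 6→3.
A3 = A2; e.g. 0 (Reacher) has no edge into A2. Fixed point.
Reacher's winning region = {1, 2, 3, 5, 6, 7}.

1, 2, 3, 5, 6, 7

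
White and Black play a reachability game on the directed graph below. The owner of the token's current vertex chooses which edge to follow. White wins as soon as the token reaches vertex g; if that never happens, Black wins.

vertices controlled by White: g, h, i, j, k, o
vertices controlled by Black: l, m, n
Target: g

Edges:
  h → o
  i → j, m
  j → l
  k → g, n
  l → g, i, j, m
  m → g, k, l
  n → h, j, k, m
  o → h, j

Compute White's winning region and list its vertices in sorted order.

A0 = {g}
A1: add {k} — k (White) has k→g.
A2 = A1; e.g. h (White) has no edge into A1. Fixed point.
White's winning region = {g, k}.

g, k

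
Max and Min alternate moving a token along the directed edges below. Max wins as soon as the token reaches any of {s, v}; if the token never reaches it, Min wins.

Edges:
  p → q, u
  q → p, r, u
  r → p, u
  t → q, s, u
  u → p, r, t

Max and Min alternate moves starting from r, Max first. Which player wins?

Min

Track states (vertex, player-to-move).
A0 = {(s,Max), (s,Min), (v,Max), (v,Min)}
A1: add {(t,Max)}.
A2 = A1; e.g. (p,Max) stays out. (r,Max) never enters ⇒ Min avoids the target.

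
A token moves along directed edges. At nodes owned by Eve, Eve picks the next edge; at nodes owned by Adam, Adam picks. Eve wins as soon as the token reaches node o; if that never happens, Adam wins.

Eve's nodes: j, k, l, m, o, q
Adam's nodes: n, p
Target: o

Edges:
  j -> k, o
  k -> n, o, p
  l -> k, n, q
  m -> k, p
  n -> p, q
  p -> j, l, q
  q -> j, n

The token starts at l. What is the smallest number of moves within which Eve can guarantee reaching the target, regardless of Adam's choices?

A0 = {o}
A1: add {j, k} — j (Eve) has j→o; k (Eve) has k→o.
A2: add {l, m, q} — l (Eve) has l→k; m (Eve) has m→k; q (Eve) has q→j.
l enters the attractor at level 2, so Eve can force the target in 2 moves from there.

2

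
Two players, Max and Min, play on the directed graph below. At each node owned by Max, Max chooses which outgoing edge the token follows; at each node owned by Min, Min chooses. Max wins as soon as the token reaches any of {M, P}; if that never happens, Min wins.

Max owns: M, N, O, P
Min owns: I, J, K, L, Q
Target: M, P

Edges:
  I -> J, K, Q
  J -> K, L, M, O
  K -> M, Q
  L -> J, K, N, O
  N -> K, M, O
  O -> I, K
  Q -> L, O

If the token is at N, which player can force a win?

Max

A0 = {M, P}
A1: add {N} — N (Max) has N→M.
A2 = A1; e.g. I (Min) can still go to J. Fixed point.
N ∈ A1, so Max can force the target.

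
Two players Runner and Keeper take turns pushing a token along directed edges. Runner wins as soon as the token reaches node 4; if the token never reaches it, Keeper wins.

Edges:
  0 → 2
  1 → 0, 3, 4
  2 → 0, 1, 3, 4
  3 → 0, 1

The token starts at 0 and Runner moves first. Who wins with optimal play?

Keeper

Track states (vertex, player-to-move).
A0 = {(4,Runner), (4,Keeper)}
A1: add {(1,Runner), (2,Runner)}.
A2: add {(0,Keeper)}.
A3: add {(3,Runner)}.
A4 = A3; e.g. (0,Runner) stays out. (0,Runner) never enters ⇒ Keeper avoids the target.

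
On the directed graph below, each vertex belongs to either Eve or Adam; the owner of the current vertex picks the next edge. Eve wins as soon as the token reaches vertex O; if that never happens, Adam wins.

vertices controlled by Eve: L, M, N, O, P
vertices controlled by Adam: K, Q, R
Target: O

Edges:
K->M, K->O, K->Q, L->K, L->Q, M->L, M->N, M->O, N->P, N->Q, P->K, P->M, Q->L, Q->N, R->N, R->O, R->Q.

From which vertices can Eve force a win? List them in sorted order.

M, N, O, P

A0 = {O}
A1: add {M} — M (Eve) has M→O.
A2: add {P} — P (Eve) has P→M.
A3: add {N} — N (Eve) has N→P.
A4 = A3; e.g. K (Adam) can still go to Q. Fixed point.
Eve's winning region = {M, N, O, P}.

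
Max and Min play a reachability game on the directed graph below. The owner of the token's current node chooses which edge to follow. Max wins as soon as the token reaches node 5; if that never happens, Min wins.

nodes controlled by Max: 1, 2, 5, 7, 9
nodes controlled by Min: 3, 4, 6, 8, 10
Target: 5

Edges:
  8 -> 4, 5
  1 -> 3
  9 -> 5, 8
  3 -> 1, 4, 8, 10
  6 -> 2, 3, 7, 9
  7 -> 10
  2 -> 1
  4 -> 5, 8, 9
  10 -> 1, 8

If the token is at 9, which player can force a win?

Max

A0 = {5}
A1: add {9} — 9 (Max) has 9→5.
A2 = A1; e.g. 1 (Max) has no edge into A1. Fixed point.
9 ∈ A1, so Max can force the target.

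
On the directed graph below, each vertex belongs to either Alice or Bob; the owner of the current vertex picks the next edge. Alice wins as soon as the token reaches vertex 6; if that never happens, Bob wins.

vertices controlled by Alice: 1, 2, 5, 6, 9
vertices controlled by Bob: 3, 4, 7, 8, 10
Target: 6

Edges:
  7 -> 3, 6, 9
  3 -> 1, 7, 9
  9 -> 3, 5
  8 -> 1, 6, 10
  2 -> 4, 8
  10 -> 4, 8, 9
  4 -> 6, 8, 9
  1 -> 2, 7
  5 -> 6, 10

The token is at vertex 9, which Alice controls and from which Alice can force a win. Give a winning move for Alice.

5

A0 = {6}
A1: add {5} — 5 (Alice) has 5→6.
A2: add {9} — 9 (Alice) has 9→5.
A3 = A2; e.g. 1 (Alice) has no edge into A2. Fixed point.
From 9, successor 5 is in the attractor (rank 1); the other successor 3 is not.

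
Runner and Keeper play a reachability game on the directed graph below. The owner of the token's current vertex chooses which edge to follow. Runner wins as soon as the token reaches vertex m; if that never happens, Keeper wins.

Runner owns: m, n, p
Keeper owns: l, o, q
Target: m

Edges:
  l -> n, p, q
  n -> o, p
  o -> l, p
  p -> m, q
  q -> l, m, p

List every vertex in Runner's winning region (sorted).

m, n, p

A0 = {m}
A1: add {p} — p (Runner) has p→m.
A2: add {n} — n (Runner) has n→p.
A3 = A2; e.g. l (Keeper) can still go to q. Fixed point.
Runner's winning region = {m, n, p}.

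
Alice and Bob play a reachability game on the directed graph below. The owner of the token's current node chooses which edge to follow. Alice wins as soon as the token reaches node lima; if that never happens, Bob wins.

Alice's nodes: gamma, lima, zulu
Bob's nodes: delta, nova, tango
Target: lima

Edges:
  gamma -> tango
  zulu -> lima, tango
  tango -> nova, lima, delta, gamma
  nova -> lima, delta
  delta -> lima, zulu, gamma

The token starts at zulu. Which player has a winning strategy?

A0 = {lima}
A1: add {zulu} — zulu (Alice) has zulu→lima.
A2 = A1; e.g. nova (Bob) can still go to delta. Fixed point.
zulu ∈ A1, so Alice can force the target.

Alice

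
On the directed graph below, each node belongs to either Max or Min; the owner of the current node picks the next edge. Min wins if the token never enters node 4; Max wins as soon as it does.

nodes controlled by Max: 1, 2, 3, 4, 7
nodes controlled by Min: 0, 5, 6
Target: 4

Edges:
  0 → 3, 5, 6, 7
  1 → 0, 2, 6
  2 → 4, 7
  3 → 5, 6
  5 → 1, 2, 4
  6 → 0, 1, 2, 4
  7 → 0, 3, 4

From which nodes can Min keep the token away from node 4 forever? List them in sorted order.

A0 = {4}
A1: add {2, 7} — 2 (Max) has 2→4; 7 (Max) has 7→4.
A2: add {1} — 1 (Max) has 1→2.
A3: add {5} — 5 (Min): all of {1, 2, 4} already in.
A4: add {3} — 3 (Max) has 3→5.
A5 = A4; e.g. 0 (Min) can still go to 6. Fixed point.
Max's attractor = {1, 2, 3, 4, 5, 7}; Min avoids the target exactly from the complement.

0, 6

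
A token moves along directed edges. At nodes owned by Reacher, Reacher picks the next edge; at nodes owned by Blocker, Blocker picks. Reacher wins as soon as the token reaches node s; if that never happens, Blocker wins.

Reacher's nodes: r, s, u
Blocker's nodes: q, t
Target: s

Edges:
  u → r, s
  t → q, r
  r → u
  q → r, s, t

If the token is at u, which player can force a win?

Reacher

A0 = {s}
A1: add {u} — u (Reacher) has u→s.
u ∈ A1, so Reacher can force the target.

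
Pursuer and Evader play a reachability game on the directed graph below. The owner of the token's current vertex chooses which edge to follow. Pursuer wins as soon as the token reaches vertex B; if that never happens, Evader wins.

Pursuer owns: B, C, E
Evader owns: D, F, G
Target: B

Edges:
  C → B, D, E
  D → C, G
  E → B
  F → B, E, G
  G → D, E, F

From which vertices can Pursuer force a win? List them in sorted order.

A0 = {B}
A1: add {C, E} — C (Pursuer) has C→B; E (Pursuer) has E→B.
A2 = A1; e.g. D (Evader) can still go to G. Fixed point.
Pursuer's winning region = {B, C, E}.

B, C, E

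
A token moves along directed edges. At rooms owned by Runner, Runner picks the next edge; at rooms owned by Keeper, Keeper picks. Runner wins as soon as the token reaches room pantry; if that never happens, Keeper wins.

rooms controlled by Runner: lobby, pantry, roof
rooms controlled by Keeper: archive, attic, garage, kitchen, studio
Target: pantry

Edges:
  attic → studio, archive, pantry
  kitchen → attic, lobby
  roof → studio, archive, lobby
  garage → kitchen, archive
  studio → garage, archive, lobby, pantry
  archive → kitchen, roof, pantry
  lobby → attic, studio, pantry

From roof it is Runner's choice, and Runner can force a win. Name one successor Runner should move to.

lobby

A0 = {pantry}
A1: add {lobby} — lobby (Runner) has lobby→pantry.
A2: add {roof} — roof (Runner) has roof→lobby.
A3 = A2; e.g. attic (Keeper) can still go to studio. Fixed point.
From roof, successor lobby is in the attractor (rank 1); the other successors archive, studio are not.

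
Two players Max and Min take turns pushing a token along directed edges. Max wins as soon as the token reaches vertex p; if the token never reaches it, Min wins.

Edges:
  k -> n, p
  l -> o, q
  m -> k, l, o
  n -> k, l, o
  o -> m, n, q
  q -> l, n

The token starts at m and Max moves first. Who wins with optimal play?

Track states (vertex, player-to-move).
A0 = {(p,Max), (p,Min)}
A1: add {(k,Max)}.
A2 = A1; e.g. (k,Min) stays out. (m,Max) never enters ⇒ Min avoids the target.

Min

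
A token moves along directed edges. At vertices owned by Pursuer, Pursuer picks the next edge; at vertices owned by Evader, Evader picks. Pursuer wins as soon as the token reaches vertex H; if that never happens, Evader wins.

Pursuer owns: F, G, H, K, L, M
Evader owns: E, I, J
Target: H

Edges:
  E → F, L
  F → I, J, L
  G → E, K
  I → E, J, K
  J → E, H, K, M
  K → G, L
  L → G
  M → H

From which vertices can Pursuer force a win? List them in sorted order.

H, M

A0 = {H}
A1: add {M} — M (Pursuer) has M→H.
A2 = A1; e.g. E (Evader) can still go to F. Fixed point.
Pursuer's winning region = {H, M}.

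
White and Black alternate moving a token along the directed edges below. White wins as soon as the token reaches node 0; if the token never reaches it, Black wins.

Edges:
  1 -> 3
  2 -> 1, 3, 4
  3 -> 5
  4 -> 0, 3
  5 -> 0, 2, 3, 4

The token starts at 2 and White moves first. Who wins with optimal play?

White

Track states (vertex, player-to-move).
A0 = {(0,White), (0,Black)}
A1: add {(4,White), (5,White)}.
A2: add {(3,Black)}.
A3: add {(1,White), (2,White)}.
(2,White) ∈ A3 ⇒ White forces the target.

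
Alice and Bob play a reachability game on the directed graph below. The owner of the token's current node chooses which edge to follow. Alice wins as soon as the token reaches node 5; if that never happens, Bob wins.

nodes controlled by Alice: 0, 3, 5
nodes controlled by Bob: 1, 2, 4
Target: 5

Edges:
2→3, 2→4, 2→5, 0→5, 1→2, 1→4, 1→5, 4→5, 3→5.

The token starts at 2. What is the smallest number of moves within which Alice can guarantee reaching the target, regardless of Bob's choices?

2

A0 = {5}
A1: add {0, 3, 4} — 0 (Alice) has 0→5; 3 (Alice) has 3→5; 4 (Bob): all of {5} already in.
A2: add {2} — 2 (Bob): all of {3, 4, 5} already in.
2 enters the attractor at level 2, so Alice can force the target in 2 moves from there.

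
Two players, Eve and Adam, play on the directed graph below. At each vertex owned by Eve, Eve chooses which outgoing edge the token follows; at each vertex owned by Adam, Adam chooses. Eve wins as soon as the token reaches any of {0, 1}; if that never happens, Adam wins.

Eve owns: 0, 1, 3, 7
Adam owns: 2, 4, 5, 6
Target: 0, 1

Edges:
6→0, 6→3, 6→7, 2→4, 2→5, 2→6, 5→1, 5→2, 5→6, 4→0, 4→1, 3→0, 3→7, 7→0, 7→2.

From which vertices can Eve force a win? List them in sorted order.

A0 = {0, 1}
A1: add {3, 4, 7} — 3 (Eve) has 3→0; 4 (Adam): all of {0, 1} already in; 7 (Eve) has 7→0.
A2: add {6} — 6 (Adam): all of {0, 3, 7} already in.
A3 = A2; e.g. 2 (Adam) can still go to 5. Fixed point.
Eve's winning region = {0, 1, 3, 4, 6, 7}.

0, 1, 3, 4, 6, 7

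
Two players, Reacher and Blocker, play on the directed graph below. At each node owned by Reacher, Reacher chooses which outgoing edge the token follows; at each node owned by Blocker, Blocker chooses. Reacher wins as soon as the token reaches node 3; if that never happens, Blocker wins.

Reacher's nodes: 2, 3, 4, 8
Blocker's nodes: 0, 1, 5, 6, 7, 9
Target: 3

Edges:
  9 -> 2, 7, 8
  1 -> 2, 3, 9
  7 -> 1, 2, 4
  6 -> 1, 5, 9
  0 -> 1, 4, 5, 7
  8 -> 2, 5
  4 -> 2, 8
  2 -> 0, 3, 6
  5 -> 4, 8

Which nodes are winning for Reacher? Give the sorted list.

2, 3, 4, 5, 8

A0 = {3}
A1: add {2} — 2 (Reacher) has 2→3.
A2: add {4, 8} — 4 (Reacher) has 4→2; 8 (Reacher) has 8→2.
A3: add {5} — 5 (Blocker): all of {4, 8} already in.
A4 = A3; e.g. 0 (Blocker) can still go to 1. Fixed point.
Reacher's winning region = {2, 3, 4, 5, 8}.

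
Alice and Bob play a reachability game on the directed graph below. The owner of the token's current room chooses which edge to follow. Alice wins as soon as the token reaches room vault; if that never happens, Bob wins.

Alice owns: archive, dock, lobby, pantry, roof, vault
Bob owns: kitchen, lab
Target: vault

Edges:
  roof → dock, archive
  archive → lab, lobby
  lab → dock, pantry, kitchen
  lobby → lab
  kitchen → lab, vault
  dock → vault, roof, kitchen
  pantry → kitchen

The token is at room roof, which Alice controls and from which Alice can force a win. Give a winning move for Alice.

A0 = {vault}
A1: add {dock} — dock (Alice) has dock→vault.
A2: add {roof} — roof (Alice) has roof→dock.
A3 = A2; e.g. lab (Bob) can still go to pantry. Fixed point.
From roof, successor dock is in the attractor (rank 1); the other successor archive is not.

dock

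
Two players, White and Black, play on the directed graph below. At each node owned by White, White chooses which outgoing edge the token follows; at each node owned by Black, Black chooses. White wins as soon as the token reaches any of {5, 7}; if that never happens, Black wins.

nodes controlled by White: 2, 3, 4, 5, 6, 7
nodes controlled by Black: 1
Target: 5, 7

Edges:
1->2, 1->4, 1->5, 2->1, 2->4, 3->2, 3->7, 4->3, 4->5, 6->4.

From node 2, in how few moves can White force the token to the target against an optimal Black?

2

A0 = {5, 7}
A1: add {3, 4} — 3 (White) has 3→7; 4 (White) has 4→5.
A2: add {2, 6} — 2 (White) has 2→4; 6 (White) has 6→4.
2 enters the attractor at level 2, so White can force the target in 2 moves from there.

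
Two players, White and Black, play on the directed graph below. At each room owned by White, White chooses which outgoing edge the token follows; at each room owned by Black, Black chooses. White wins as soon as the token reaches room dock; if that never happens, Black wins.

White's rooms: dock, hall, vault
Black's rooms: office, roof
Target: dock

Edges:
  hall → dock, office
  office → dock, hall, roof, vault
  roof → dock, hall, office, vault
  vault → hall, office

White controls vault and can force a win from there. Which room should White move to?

hall

A0 = {dock}
A1: add {hall} — hall (White) has hall→dock.
A2: add {vault} — vault (White) has vault→hall.
A3 = A2; e.g. office (Black) can still go to roof. Fixed point.
From vault, successor hall is in the attractor (rank 1); the other successor office is not.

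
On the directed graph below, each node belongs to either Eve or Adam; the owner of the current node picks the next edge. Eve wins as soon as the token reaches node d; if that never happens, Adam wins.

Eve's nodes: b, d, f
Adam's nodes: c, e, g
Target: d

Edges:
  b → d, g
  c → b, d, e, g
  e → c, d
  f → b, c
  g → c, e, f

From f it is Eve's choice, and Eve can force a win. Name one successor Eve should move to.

A0 = {d}
A1: add {b} — b (Eve) has b→d.
A2: add {f} — f (Eve) has f→b.
A3 = A2; e.g. c (Adam) can still go to e. Fixed point.
From f, successor b is in the attractor (rank 1); the other successor c is not.

b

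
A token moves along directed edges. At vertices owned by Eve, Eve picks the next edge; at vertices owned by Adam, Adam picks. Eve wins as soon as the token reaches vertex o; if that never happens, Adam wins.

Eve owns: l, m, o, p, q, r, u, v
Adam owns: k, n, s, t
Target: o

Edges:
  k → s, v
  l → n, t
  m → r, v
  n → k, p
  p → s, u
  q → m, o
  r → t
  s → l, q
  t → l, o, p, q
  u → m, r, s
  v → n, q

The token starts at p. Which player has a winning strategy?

Eve

A0 = {o}
A1: add {q} — q (Eve) has q→o.
A2: add {v} — v (Eve) has v→q.
A3: add {m} — m (Eve) has m→v.
A4: add {u} — u (Eve) has u→m.
A5: add {p} — p (Eve) has p→u.
A6 = A5; e.g. k (Adam) can still go to s. Fixed point.
p ∈ A5, so Eve can force the target.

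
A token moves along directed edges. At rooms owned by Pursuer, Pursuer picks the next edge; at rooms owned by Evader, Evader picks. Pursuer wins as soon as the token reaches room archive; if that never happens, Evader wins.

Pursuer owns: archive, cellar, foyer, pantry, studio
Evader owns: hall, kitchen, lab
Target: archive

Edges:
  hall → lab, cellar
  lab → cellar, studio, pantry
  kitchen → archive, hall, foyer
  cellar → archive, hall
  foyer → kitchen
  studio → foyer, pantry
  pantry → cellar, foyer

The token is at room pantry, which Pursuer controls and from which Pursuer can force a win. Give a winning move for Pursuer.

A0 = {archive}
A1: add {cellar} — cellar (Pursuer) has cellar→archive.
A2: add {pantry} — pantry (Pursuer) has pantry→cellar.
A3: add {studio} — studio (Pursuer) has studio→pantry.
A4: add {lab} — lab (Evader): all of {cellar, studio, pantry} already in.
A5: add {hall} — hall (Evader): all of {lab, cellar} already in.
A6 = A5; e.g. kitchen (Evader) can still go to foyer. Fixed point.
From pantry, successor cellar is in the attractor (rank 1); the other successor foyer is not.

cellar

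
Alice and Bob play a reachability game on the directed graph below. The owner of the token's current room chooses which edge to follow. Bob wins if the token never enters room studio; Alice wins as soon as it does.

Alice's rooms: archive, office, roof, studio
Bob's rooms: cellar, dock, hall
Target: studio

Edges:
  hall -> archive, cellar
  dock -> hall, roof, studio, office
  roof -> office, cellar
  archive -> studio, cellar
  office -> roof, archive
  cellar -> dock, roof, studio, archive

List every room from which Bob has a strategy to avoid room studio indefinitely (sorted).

A0 = {studio}
A1: add {archive} — archive (Alice) has archive→studio.
A2: add {office} — office (Alice) has office→archive.
A3: add {roof} — roof (Alice) has roof→office.
A4 = A3; e.g. hall (Bob) can still go to cellar. Fixed point.
Alice's attractor = {archive, office, roof, studio}; Bob avoids the target exactly from the complement.

cellar, dock, hall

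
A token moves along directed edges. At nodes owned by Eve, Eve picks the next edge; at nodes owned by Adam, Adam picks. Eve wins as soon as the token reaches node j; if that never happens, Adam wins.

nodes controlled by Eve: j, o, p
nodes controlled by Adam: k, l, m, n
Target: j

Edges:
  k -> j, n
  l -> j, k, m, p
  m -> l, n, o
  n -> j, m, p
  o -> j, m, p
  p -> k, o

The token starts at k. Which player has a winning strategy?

Adam

A0 = {j}
A1: add {o} — o (Eve) has o→j.
A2: add {p} — p (Eve) has p→o.
A3 = A2; e.g. k (Adam) can still go to n. Fixed point.
k never enters the attractor, so Adam can avoid the target forever.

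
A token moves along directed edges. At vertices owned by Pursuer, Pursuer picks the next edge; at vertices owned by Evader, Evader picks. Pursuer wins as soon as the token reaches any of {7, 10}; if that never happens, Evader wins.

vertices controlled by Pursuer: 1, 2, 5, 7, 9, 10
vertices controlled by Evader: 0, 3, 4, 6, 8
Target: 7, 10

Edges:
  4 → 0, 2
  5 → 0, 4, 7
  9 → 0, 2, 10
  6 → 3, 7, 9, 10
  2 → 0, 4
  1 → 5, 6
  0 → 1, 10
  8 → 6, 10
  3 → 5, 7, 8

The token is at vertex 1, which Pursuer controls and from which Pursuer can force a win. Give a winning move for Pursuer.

A0 = {7, 10}
A1: add {5, 9} — 5 (Pursuer) has 5→7; 9 (Pursuer) has 9→10.
A2: add {1} — 1 (Pursuer) has 1→5.
A3: add {0} — 0 (Evader): all of {1, 10} already in.
A4: add {2} — 2 (Pursuer) has 2→0.
A5: add {4} — 4 (Evader): all of {0, 2} already in.
A6 = A5; e.g. 3 (Evader) can still go to 8. Fixed point.
From 1, successor 5 is in the attractor (rank 1); the other successor 6 is not.

5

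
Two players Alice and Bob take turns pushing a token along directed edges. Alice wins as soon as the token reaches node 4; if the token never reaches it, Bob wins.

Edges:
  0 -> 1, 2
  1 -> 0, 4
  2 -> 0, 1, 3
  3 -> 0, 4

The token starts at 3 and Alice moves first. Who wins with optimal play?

Track states (vertex, player-to-move).
A0 = {(4,Alice), (4,Bob)}
A1: add {(1,Alice), (3,Alice)}.
(3,Alice) ∈ A1 ⇒ Alice forces the target.

Alice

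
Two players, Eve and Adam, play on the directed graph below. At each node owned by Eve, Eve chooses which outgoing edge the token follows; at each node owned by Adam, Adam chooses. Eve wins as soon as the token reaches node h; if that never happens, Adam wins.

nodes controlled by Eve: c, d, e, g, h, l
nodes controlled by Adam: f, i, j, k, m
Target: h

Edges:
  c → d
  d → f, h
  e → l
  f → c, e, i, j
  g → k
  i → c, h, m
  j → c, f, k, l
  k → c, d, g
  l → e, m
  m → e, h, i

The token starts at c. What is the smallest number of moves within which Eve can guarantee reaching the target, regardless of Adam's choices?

2

A0 = {h}
A1: add {d} — d (Eve) has d→h.
A2: add {c} — c (Eve) has c→d.
A3 = A2; e.g. e (Eve) has no edge into A2. Fixed point.
c enters the attractor at level 2, so Eve can force the target in 2 moves from there.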